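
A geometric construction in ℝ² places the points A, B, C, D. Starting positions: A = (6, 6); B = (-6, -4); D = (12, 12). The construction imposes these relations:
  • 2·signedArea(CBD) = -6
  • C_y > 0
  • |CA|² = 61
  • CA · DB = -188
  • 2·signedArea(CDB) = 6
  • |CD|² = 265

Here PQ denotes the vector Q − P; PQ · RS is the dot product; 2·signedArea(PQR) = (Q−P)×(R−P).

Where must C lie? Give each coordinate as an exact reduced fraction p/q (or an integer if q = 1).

1. C_x = 0  [CA · DB = -188 ∩ 2·signedArea(CBD) = -6]
2. C_y = 1  [CA · DB = -188 ∩ 2·signedArea(CBD) = -6]
   → C = (0, 1)

C = (0, 1)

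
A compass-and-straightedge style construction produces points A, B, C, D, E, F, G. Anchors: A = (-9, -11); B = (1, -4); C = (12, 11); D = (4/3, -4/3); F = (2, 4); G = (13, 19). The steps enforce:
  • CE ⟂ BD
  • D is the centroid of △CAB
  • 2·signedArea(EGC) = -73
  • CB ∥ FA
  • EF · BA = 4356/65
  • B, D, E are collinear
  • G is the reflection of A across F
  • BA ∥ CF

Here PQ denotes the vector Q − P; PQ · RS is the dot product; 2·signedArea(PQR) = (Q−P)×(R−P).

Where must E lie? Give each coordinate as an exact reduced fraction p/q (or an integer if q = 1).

E = (196/65, 788/65)

1. E_x = 196/65  [B, D, E are collinear ∩ CE ⟂ BD]
2. E_y = 788/65  [B, D, E are collinear ∩ CE ⟂ BD]
   → E = (196/65, 788/65)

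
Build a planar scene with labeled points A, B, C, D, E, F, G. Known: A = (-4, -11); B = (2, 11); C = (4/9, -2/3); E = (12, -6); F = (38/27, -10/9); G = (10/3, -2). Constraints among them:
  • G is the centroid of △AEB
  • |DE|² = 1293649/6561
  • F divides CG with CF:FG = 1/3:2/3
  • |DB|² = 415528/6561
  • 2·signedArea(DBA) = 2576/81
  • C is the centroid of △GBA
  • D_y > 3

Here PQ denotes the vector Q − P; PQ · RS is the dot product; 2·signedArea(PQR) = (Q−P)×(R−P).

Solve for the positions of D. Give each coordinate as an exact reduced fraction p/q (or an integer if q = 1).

D = (104/81, 83/27)

1. D_x = 104/81  [line 22·x + -6·y + -794/81 = 0 ∩ |DE|² = 1293649/6561]
2. D_y = 83/27  [line 22·x + -6·y + -794/81 = 0 ∩ |DE|² = 1293649/6561]
   → D = (104/81, 83/27)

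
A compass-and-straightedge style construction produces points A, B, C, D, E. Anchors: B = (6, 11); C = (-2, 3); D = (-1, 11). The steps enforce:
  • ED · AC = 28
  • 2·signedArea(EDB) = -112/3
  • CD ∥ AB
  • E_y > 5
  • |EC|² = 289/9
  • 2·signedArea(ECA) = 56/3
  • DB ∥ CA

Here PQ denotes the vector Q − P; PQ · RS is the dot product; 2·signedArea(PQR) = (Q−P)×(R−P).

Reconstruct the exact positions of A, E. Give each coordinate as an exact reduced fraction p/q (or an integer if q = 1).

1. A_x = 5  [CD ∥ AB ∩ DB ∥ CA]
2. A_y = 3  [CD ∥ AB ∩ DB ∥ CA]
   → A = (5, 3)
3. E_x = 3  [2·signedArea(ECA) = 56/3 ∩ ED · AC = 28]
4. E_y = 17/3  [2·signedArea(ECA) = 56/3 ∩ ED · AC = 28]
   → E = (3, 17/3)

A = (5, 3)
E = (3, 17/3)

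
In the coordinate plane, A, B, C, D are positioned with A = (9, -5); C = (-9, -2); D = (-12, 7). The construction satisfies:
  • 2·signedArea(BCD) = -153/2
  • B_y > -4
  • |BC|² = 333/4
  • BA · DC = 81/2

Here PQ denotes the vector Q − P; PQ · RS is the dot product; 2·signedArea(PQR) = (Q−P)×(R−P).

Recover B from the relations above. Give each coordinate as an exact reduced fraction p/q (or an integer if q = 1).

1. B_x = 0  [2·signedArea(BCD) = -153/2 ∩ BA · DC = 81/2]
2. B_y = -7/2  [2·signedArea(BCD) = -153/2 ∩ BA · DC = 81/2]
   → B = (0, -7/2)

B = (0, -7/2)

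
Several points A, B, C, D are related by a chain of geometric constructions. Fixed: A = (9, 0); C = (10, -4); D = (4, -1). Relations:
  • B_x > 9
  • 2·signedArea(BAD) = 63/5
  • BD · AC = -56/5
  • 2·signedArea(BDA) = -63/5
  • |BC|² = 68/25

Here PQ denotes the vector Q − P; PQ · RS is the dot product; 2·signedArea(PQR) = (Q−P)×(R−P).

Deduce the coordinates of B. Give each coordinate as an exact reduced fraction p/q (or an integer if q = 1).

1. B_x = 48/5  [2·signedArea(BAD) = 63/5 ∩ BD · AC = -56/5]
2. B_y = -12/5  [2·signedArea(BAD) = 63/5 ∩ BD · AC = -56/5]
   → B = (48/5, -12/5)

B = (48/5, -12/5)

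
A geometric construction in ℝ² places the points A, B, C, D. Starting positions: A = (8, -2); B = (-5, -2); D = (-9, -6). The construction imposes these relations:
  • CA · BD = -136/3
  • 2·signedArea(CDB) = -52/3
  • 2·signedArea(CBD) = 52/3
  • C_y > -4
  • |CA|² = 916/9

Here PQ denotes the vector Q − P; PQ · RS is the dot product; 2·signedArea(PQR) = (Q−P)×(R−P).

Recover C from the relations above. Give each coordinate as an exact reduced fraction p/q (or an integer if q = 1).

C = (-2, -10/3)

1. C_x = -2  [2·signedArea(CBD) = 52/3 ∩ CA · BD = -136/3]
2. C_y = -10/3  [2·signedArea(CBD) = 52/3 ∩ CA · BD = -136/3]
   → C = (-2, -10/3)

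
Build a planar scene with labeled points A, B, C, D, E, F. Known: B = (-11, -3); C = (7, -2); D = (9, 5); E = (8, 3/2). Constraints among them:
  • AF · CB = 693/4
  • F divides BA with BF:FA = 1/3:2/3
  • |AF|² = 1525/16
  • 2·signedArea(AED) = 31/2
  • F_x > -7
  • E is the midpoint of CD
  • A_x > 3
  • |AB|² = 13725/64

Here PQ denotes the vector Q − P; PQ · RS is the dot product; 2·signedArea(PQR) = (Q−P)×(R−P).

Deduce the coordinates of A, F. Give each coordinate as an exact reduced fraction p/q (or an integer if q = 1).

1. A_x = 13/4  [line -7/2·x + 1·y + 11 = 0 ∩ |AB|² = 13725/64]
2. A_y = 3/8  [line -7/2·x + 1·y + 11 = 0 ∩ |AB|² = 13725/64]
   → A = (13/4, 3/8)
3. F_x = -25/4  [AF · CB = 693/4 ∩ F divides BA with BF:FA = 1/3:2/3]
4. F_y = -15/8  [AF · CB = 693/4 ∩ F divides BA with BF:FA = 1/3:2/3]
   → F = (-25/4, -15/8)

A = (13/4, 3/8)
F = (-25/4, -15/8)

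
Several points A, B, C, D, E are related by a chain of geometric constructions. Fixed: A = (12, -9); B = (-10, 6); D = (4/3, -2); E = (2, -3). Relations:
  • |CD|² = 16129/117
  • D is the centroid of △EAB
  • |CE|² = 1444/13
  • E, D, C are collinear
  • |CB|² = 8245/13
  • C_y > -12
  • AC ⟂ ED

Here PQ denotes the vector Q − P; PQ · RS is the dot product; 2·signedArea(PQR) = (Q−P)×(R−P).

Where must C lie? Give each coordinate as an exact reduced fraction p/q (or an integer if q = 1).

1. C_x = 102/13  [E, D, C are collinear ∩ AC ⟂ ED]
2. C_y = -153/13  [E, D, C are collinear ∩ AC ⟂ ED]
   → C = (102/13, -153/13)

C = (102/13, -153/13)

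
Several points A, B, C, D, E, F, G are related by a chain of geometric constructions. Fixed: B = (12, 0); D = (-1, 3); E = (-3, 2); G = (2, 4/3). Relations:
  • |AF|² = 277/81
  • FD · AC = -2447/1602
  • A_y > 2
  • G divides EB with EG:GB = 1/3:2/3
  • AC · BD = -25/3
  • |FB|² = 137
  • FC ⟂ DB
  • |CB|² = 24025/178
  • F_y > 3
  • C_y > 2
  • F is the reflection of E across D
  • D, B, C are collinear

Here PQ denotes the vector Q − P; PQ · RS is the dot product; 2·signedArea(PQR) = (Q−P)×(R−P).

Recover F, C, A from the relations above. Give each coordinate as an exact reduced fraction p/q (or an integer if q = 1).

1. F_x = 1  [F is the reflection of E across D]
2. F_y = 4  [F is the reflection of E across D]
   → F = (1, 4)
3. C_x = 121/178  [D, B, C are collinear ∩ FC ⟂ DB]
4. C_y = 465/178  [D, B, C are collinear ∩ FC ⟂ DB]
   → C = (121/178, 465/178)
5. A_x = 0  [AC · BD = -25/3 ∩ FD · AC = -2447/1602]
6. A_y = 22/9  [AC · BD = -25/3 ∩ FD · AC = -2447/1602]
   → A = (0, 22/9)

A = (0, 22/9)
C = (121/178, 465/178)
F = (1, 4)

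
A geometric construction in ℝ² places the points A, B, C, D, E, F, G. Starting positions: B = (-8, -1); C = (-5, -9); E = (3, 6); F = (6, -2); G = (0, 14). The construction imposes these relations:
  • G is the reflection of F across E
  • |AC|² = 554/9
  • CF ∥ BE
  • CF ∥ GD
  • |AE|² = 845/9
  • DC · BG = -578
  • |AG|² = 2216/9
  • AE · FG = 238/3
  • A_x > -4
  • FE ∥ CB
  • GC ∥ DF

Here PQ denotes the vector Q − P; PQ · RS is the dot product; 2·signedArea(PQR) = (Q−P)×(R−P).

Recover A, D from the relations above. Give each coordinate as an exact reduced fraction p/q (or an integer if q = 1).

A = (-10/3, -4/3)
D = (11, 21)

1. A_x = -10/3  [line 6·x + -16·y + -4/3 = 0 ∩ |AC|² = 554/9]
2. A_y = -4/3  [line 6·x + -16·y + -4/3 = 0 ∩ |AC|² = 554/9]
   → A = (-10/3, -4/3)
3. D_x = 11  [GC ∥ DF ∩ CF ∥ GD]
4. D_y = 21  [GC ∥ DF ∩ CF ∥ GD]
   → D = (11, 21)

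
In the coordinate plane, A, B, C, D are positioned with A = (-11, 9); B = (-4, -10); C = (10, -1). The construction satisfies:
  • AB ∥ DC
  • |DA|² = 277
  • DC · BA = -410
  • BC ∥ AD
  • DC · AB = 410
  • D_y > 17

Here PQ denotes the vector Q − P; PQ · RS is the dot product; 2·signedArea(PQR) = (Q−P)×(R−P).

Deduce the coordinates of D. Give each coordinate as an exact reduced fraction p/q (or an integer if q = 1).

D = (3, 18)

1. D_x = 3  [AB ∥ DC ∩ BC ∥ AD]
2. D_y = 18  [AB ∥ DC ∩ BC ∥ AD]
   → D = (3, 18)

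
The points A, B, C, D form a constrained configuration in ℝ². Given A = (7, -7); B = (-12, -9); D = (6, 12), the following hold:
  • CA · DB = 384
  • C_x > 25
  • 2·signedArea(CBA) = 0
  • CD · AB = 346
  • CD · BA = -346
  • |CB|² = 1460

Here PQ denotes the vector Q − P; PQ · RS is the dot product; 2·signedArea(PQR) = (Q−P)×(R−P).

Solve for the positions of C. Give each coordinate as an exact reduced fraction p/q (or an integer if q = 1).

C = (26, -5)

1. C_x = 26  [2·signedArea(CBA) = 0 ∩ CD · AB = 346]
2. C_y = -5  [2·signedArea(CBA) = 0 ∩ CD · AB = 346]
   → C = (26, -5)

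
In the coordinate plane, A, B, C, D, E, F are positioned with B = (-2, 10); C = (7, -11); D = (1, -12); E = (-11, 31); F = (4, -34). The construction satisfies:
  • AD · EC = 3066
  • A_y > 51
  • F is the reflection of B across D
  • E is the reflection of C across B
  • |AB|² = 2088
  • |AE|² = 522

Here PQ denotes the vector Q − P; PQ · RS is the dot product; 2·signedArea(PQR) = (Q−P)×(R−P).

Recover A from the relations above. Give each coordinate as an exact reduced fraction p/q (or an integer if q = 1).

1. A_x = -20  [line -18·x + 42·y + -2544 = 0 ∩ |AE|² = 522]
2. A_y = 52  [line -18·x + 42·y + -2544 = 0 ∩ |AE|² = 522]
   → A = (-20, 52)

A = (-20, 52)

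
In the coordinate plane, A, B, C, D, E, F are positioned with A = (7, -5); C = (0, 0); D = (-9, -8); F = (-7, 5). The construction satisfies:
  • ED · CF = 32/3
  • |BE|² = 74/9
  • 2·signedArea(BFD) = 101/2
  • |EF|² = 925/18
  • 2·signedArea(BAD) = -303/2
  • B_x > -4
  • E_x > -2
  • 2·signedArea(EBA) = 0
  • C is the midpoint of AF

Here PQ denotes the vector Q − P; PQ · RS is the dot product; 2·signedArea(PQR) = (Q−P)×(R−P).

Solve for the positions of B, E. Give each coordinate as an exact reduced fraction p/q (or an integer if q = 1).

1. B_x = -7/2  [2·signedArea(BFD) = 101/2 ∩ 2·signedArea(BAD) = -303/2]
2. B_y = 5/2  [2·signedArea(BFD) = 101/2 ∩ 2·signedArea(BAD) = -303/2]
   → B = (-7/2, 5/2)
3. E_x = -7/6  [2·signedArea(EBA) = 0 ∩ ED · CF = 32/3]
4. E_y = 5/6  [2·signedArea(EBA) = 0 ∩ ED · CF = 32/3]
   → E = (-7/6, 5/6)

B = (-7/2, 5/2)
E = (-7/6, 5/6)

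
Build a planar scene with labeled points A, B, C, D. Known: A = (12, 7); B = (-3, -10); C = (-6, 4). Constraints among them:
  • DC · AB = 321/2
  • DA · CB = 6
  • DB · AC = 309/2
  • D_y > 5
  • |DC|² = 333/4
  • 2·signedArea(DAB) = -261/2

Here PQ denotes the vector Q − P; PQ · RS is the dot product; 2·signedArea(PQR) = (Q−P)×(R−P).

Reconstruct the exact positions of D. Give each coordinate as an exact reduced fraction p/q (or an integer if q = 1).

1. D_x = 3  [DB · AC = 309/2 ∩ 2·signedArea(DAB) = -261/2]
2. D_y = 11/2  [DB · AC = 309/2 ∩ 2·signedArea(DAB) = -261/2]
   → D = (3, 11/2)

D = (3, 11/2)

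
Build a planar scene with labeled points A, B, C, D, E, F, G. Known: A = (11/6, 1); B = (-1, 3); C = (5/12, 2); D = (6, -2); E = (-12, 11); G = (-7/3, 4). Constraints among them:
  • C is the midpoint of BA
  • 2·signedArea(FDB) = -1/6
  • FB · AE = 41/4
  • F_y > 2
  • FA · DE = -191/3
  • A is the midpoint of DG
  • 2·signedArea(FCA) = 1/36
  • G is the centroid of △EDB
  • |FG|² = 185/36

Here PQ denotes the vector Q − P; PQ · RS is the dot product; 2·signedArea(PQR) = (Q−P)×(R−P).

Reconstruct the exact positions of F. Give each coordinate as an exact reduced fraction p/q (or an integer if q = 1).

F = (-1/2, 8/3)

1. F_x = -1/2  [2·signedArea(FDB) = -1/6 ∩ FA · DE = -191/3]
2. F_y = 8/3  [2·signedArea(FDB) = -1/6 ∩ FA · DE = -191/3]
   → F = (-1/2, 8/3)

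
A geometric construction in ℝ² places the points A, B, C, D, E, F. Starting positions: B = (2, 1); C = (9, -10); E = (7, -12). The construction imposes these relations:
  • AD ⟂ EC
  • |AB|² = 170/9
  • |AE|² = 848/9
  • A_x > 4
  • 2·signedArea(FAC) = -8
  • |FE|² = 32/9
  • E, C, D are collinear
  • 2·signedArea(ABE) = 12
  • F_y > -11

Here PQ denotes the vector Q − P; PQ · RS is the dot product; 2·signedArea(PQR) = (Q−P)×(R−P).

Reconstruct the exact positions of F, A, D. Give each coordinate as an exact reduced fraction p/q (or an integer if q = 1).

1. A_x = 13/3  [line 13·x + 5·y + -43 = 0 ∩ |AB|² = 170/9]
2. A_y = -8/3  [line 13·x + 5·y + -43 = 0 ∩ |AB|² = 170/9]
   → A = (13/3, -8/3)
3. D_x = 31/3  [E, C, D are collinear ∩ AD ⟂ EC]
4. D_y = -26/3  [E, C, D are collinear ∩ AD ⟂ EC]
   → D = (31/3, -26/3)
5. F_x = 25/3  [line 22/3·x + 14/3·y + -34/3 = 0 ∩ |FE|² = 32/9]
6. F_y = -32/3  [line 22/3·x + 14/3·y + -34/3 = 0 ∩ |FE|² = 32/9]
   → F = (25/3, -32/3)

A = (13/3, -8/3)
D = (31/3, -26/3)
F = (25/3, -32/3)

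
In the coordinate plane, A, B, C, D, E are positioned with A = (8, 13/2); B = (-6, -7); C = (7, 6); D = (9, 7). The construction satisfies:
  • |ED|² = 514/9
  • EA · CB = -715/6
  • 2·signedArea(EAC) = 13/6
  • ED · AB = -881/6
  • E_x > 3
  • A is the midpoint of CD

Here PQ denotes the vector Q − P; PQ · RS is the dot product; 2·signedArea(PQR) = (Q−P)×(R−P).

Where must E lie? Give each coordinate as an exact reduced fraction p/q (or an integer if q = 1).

E = (10/3, 2)

1. E_x = 10/3  [ED · AB = -881/6 ∩ 2·signedArea(EAC) = 13/6]
2. E_y = 2  [ED · AB = -881/6 ∩ 2·signedArea(EAC) = 13/6]
   → E = (10/3, 2)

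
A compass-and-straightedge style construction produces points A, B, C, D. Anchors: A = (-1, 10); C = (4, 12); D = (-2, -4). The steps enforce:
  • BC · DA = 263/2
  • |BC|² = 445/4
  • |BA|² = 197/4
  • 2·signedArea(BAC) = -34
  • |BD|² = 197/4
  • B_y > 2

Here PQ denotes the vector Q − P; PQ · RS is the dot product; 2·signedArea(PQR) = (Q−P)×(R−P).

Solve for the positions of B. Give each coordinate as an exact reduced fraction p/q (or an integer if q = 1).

B = (-3/2, 3)

1. B_x = -3/2  [2·signedArea(BAC) = -34 ∩ BC · DA = 263/2]
2. B_y = 3  [2·signedArea(BAC) = -34 ∩ BC · DA = 263/2]
   → B = (-3/2, 3)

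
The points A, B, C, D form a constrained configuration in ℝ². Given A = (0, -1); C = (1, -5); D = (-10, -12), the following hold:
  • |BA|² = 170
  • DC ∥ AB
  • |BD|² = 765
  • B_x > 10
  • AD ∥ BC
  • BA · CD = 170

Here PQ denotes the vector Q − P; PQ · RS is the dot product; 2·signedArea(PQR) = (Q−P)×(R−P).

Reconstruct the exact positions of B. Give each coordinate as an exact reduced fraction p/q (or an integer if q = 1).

1. B_x = 11  [AD ∥ BC ∩ DC ∥ AB]
2. B_y = 6  [AD ∥ BC ∩ DC ∥ AB]
   → B = (11, 6)

B = (11, 6)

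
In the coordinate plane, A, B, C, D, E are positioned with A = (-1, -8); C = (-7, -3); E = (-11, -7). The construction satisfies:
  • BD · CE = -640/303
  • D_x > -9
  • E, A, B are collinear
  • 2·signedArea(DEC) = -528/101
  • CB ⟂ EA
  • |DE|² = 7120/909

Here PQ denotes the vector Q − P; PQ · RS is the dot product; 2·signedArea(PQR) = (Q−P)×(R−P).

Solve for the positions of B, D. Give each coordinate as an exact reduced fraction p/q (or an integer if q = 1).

B = (-751/101, -743/101)
D = (-2569/303, -1753/303)

1. B_x = -751/101  [E, A, B are collinear ∩ CB ⟂ EA]
2. B_y = -743/101  [E, A, B are collinear ∩ CB ⟂ EA]
   → B = (-751/101, -743/101)
3. D_x = -2569/303  [2·signedArea(DEC) = -528/101 ∩ BD · CE = -640/303]
4. D_y = -1753/303  [2·signedArea(DEC) = -528/101 ∩ BD · CE = -640/303]
   → D = (-2569/303, -1753/303)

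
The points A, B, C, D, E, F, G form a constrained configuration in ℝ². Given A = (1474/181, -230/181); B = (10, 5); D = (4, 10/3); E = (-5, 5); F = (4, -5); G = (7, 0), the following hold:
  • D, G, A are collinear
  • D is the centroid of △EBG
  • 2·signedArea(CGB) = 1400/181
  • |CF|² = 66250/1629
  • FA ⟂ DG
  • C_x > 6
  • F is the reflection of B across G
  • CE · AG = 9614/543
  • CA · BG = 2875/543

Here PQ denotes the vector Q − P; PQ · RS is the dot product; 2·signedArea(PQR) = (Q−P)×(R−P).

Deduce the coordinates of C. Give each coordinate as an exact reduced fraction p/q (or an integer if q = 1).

C = (1099/181, 560/543)

1. C_x = 1099/181  [CA · BG = 2875/543 ∩ 2·signedArea(CGB) = 1400/181]
2. C_y = 560/543  [CA · BG = 2875/543 ∩ 2·signedArea(CGB) = 1400/181]
   → C = (1099/181, 560/543)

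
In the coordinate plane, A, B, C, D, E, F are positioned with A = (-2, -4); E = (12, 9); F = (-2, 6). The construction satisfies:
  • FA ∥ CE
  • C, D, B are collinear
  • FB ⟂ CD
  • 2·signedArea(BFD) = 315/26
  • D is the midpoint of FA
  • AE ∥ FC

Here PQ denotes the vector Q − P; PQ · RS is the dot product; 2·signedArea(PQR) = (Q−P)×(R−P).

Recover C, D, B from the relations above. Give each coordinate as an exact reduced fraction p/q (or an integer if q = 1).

B = (11/26, 107/26)
C = (12, 19)
D = (-2, 1)

1. C_x = 12  [FA ∥ CE ∩ AE ∥ FC]
2. C_y = 19  [FA ∥ CE ∩ AE ∥ FC]
   → C = (12, 19)
3. D_x = -2  [D is the midpoint of FA]
4. D_y = 1  [D is the midpoint of FA]
   → D = (-2, 1)
5. B_x = 11/26  [C, D, B are collinear ∩ FB ⟂ CD]
6. B_y = 107/26  [C, D, B are collinear ∩ FB ⟂ CD]
   → B = (11/26, 107/26)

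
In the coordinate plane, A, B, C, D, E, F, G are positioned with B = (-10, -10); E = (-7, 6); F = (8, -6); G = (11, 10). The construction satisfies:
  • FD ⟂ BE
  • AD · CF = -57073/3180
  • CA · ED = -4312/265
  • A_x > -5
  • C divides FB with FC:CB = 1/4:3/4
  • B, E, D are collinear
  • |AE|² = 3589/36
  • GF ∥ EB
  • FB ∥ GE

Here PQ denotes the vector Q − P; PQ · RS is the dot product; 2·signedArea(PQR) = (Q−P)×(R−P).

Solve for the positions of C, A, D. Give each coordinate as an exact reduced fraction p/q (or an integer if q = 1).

1. C_x = 7/2  [C divides FB with FC:CB = 1/4:3/4]
2. C_y = -7  [C divides FB with FC:CB = 1/4:3/4]
   → C = (7/2, -7)
3. D_x = -2296/265  [B, E, D are collinear ∩ FD ⟂ BE]
4. D_y = -762/265  [B, E, D are collinear ∩ FD ⟂ BE]
   → D = (-2296/265, -762/265)
5. A_x = -9/2  [AD · CF = -57073/3180 ∩ CA · ED = -4312/265]
6. A_y = -11/3  [AD · CF = -57073/3180 ∩ CA · ED = -4312/265]
   → A = (-9/2, -11/3)

A = (-9/2, -11/3)
C = (7/2, -7)
D = (-2296/265, -762/265)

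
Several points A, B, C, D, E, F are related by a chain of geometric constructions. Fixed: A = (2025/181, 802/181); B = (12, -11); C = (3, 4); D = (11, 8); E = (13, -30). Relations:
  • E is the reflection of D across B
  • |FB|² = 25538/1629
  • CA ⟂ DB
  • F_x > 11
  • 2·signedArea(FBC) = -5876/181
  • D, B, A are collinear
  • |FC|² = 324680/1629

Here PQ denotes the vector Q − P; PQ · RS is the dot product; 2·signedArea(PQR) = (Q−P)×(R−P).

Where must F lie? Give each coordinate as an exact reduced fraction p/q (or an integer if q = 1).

1. F_x = 6403/543  [line -15·x + -9·y + 20537/181 = 0 ∩ |FC|² = 324680/1629]
2. F_y = -3826/543  [line -15·x + -9·y + 20537/181 = 0 ∩ |FC|² = 324680/1629]
   → F = (6403/543, -3826/543)

F = (6403/543, -3826/543)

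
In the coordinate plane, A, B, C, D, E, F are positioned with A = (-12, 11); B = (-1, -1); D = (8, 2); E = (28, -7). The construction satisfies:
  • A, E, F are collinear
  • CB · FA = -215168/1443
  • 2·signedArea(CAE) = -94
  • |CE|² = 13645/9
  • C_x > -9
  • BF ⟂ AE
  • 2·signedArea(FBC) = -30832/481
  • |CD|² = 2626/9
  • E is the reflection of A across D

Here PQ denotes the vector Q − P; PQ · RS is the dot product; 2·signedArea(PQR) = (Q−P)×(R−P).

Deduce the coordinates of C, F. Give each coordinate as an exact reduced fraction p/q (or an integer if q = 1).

C = (-25/3, 7)
F = (788/481, 2339/481)

1. F_x = 788/481  [A, E, F are collinear ∩ BF ⟂ AE]
2. F_y = 2339/481  [A, E, F are collinear ∩ BF ⟂ AE]
   → F = (788/481, 2339/481)
3. C_x = -25/3  [2·signedArea(CAE) = -94 ∩ CB · FA = -215168/1443]
4. C_y = 7  [2·signedArea(CAE) = -94 ∩ CB · FA = -215168/1443]
   → C = (-25/3, 7)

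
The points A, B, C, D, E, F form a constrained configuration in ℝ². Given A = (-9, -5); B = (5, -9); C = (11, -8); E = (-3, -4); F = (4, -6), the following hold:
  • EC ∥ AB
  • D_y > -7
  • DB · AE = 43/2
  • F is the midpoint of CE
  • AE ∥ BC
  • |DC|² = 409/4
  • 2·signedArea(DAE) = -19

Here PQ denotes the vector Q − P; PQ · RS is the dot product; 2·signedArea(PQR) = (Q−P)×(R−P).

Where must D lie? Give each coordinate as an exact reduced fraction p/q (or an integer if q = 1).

1. D_x = 1  [DB · AE = 43/2 ∩ 2·signedArea(DAE) = -19]
2. D_y = -13/2  [DB · AE = 43/2 ∩ 2·signedArea(DAE) = -19]
   → D = (1, -13/2)

D = (1, -13/2)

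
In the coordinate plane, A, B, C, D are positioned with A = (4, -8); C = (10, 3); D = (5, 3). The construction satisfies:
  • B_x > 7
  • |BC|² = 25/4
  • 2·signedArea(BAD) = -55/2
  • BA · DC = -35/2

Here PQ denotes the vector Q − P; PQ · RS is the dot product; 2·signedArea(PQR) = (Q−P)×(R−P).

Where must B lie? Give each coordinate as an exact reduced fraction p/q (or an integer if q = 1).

1. B_x = 15/2  [2·signedArea(BAD) = -55/2 ∩ BA · DC = -35/2]
2. B_y = 3  [2·signedArea(BAD) = -55/2 ∩ BA · DC = -35/2]
   → B = (15/2, 3)

B = (15/2, 3)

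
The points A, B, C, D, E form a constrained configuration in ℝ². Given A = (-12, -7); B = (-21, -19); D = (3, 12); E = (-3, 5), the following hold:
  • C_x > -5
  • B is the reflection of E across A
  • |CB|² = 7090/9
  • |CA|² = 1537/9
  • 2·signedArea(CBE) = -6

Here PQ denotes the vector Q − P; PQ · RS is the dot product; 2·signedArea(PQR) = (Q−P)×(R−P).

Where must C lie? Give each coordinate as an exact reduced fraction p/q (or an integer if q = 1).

1. C_x = -4  [line -24·x + 18·y + -156 = 0 ∩ |CA|² = 1537/9]
2. C_y = 10/3  [line -24·x + 18·y + -156 = 0 ∩ |CA|² = 1537/9]
   → C = (-4, 10/3)

C = (-4, 10/3)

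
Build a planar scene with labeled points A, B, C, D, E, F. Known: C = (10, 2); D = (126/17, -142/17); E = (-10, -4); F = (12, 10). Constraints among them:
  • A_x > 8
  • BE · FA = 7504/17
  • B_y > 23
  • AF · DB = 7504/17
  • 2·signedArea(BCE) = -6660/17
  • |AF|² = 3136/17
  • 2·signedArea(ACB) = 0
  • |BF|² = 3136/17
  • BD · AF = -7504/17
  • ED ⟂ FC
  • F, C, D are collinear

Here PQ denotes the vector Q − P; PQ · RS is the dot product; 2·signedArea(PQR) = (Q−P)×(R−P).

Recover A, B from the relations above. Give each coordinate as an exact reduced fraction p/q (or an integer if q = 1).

1. B_x = 260/17  [line 6·x + -20·y + 6320/17 = 0 ∩ |BF|² = 3136/17]
2. B_y = 394/17  [line 6·x + -20·y + 6320/17 = 0 ∩ |BF|² = 3136/17]
   → B = (260/17, 394/17)
3. A_x = 148/17  [2·signedArea(ACB) = 0 ∩ AF · DB = 7504/17]
4. A_y = -54/17  [2·signedArea(ACB) = 0 ∩ AF · DB = 7504/17]
   → A = (148/17, -54/17)

A = (148/17, -54/17)
B = (260/17, 394/17)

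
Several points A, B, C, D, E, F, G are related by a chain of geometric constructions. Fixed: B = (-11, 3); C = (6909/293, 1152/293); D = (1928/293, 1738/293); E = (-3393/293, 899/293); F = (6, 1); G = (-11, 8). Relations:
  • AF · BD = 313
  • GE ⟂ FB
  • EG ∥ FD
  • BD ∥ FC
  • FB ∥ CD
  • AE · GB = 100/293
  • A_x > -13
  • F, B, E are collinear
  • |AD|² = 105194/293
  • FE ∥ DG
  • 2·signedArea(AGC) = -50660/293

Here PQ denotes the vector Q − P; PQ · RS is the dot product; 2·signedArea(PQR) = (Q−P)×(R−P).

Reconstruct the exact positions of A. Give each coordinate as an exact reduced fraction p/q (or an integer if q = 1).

A = (-3563/293, 919/293)

1. A_x = -3563/293  [AE · GB = 100/293 ∩ 2·signedArea(AGC) = -50660/293]
2. A_y = 919/293  [AE · GB = 100/293 ∩ 2·signedArea(AGC) = -50660/293]
   → A = (-3563/293, 919/293)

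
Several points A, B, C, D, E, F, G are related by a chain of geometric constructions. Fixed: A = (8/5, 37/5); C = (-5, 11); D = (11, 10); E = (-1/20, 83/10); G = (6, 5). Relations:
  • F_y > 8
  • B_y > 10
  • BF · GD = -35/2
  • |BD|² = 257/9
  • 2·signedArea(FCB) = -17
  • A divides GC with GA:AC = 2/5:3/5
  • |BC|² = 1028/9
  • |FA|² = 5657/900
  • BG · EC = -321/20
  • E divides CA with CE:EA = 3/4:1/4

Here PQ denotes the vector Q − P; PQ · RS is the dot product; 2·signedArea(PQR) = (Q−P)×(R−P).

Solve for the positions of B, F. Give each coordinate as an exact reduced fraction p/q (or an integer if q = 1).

1. B_x = 17/3  [line 99/20·x + -27/10·y + -3/20 = 0 ∩ |BC|² = 1028/9]
2. B_y = 31/3  [line 99/20·x + -27/10·y + -3/20 = 0 ∩ |BC|² = 1028/9]
   → B = (17/3, 31/3)
3. F_x = 109/30  [2·signedArea(FCB) = -17 ∩ BF · GD = -35/2]
4. F_y = 133/15  [2·signedArea(FCB) = -17 ∩ BF · GD = -35/2]
   → F = (109/30, 133/15)

B = (17/3, 31/3)
F = (109/30, 133/15)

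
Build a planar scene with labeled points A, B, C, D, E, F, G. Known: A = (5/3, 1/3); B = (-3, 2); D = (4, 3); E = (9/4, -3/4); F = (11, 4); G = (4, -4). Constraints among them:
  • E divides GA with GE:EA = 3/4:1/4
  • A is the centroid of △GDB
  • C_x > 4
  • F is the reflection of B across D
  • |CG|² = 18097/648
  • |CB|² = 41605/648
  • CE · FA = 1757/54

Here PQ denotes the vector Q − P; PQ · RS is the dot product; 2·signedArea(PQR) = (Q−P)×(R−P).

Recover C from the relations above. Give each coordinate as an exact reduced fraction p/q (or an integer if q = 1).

1. C_x = 179/36  [line 28/3·x + 11/3·y + -5485/108 = 0 ∩ |CB|² = 41605/648]
2. C_y = 43/36  [line 28/3·x + 11/3·y + -5485/108 = 0 ∩ |CB|² = 41605/648]
   → C = (179/36, 43/36)

C = (179/36, 43/36)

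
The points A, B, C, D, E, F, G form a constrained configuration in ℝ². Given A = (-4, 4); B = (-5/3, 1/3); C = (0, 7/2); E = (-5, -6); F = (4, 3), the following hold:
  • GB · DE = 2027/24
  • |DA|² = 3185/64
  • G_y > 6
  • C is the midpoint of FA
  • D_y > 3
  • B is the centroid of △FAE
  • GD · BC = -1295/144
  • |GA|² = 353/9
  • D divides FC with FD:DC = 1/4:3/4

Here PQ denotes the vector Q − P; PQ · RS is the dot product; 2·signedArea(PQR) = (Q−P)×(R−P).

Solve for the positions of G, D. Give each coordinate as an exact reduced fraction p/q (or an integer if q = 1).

D = (3, 25/8)
G = (5/3, 20/3)

1. D_x = 3  [D divides FC with FD:DC = 1/4:3/4]
2. D_y = 25/8  [D divides FC with FD:DC = 1/4:3/4]
   → D = (3, 25/8)
3. G_x = 5/3  [GD · BC = -1295/144 ∩ GB · DE = 2027/24]
4. G_y = 20/3  [GD · BC = -1295/144 ∩ GB · DE = 2027/24]
   → G = (5/3, 20/3)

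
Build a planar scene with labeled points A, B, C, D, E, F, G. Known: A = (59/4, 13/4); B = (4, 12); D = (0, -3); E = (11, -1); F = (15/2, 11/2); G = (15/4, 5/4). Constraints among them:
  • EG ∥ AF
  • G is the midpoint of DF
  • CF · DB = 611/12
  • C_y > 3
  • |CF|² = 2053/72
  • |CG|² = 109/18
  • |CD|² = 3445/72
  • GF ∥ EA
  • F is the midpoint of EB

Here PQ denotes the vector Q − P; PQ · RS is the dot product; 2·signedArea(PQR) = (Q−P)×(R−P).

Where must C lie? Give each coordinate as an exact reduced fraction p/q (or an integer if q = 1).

1. C_x = 31/12  [line -4·x + -15·y + 739/12 = 0 ∩ |CG|² = 109/18]
2. C_y = 41/12  [line -4·x + -15·y + 739/12 = 0 ∩ |CG|² = 109/18]
   → C = (31/12, 41/12)

C = (31/12, 41/12)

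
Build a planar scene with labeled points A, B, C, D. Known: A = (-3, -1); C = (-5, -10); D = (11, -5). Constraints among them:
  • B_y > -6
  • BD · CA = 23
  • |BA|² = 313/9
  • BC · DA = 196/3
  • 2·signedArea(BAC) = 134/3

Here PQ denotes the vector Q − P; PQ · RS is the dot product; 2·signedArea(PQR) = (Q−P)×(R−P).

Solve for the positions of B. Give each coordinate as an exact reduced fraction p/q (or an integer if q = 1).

B = (1, -16/3)

1. B_x = 1  [BC · DA = 196/3 ∩ 2·signedArea(BAC) = 134/3]
2. B_y = -16/3  [BC · DA = 196/3 ∩ 2·signedArea(BAC) = 134/3]
   → B = (1, -16/3)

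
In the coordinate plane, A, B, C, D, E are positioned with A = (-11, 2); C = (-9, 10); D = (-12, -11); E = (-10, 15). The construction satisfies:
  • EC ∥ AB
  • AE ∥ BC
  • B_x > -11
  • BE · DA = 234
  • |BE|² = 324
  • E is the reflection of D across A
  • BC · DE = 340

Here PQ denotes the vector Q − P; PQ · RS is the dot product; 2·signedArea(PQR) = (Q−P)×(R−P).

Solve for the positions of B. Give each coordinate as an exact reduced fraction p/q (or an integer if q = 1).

B = (-10, -3)

1. B_x = -10  [AE ∥ BC ∩ EC ∥ AB]
2. B_y = -3  [AE ∥ BC ∩ EC ∥ AB]
   → B = (-10, -3)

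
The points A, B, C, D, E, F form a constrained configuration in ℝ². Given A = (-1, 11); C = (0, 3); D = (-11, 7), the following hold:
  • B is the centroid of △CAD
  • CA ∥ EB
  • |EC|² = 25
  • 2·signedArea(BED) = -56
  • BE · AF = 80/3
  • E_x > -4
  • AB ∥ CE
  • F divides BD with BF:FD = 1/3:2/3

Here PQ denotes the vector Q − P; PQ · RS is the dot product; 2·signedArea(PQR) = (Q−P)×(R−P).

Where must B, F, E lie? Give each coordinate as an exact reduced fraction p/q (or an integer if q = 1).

1. B_x = -4  [B is the centroid of △CAD]
2. B_y = 7  [B is the centroid of △CAD]
   → B = (-4, 7)
3. F_x = -19/3  [F divides BD with BF:FD = 1/3:2/3]
4. F_y = 7  [F divides BD with BF:FD = 1/3:2/3]
   → F = (-19/3, 7)
5. E_x = -3  [CA ∥ EB ∩ AB ∥ CE]
6. E_y = -1  [CA ∥ EB ∩ AB ∥ CE]
   → E = (-3, -1)

B = (-4, 7)
E = (-3, -1)
F = (-19/3, 7)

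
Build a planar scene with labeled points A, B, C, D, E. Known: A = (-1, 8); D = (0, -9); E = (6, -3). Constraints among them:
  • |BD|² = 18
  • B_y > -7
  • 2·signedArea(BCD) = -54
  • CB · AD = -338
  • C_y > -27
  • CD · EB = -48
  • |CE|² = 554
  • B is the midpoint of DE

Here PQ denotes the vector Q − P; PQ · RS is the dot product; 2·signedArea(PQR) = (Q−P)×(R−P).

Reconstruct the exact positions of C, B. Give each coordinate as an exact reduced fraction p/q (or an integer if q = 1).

B = (3, -6)
C = (1, -26)

1. B_x = 3  [B is the midpoint of DE]
2. B_y = -6  [B is the midpoint of DE]
   → B = (3, -6)
3. C_x = 1  [CD · EB = -48 ∩ 2·signedArea(BCD) = -54]
4. C_y = -26  [CD · EB = -48 ∩ 2·signedArea(BCD) = -54]
   → C = (1, -26)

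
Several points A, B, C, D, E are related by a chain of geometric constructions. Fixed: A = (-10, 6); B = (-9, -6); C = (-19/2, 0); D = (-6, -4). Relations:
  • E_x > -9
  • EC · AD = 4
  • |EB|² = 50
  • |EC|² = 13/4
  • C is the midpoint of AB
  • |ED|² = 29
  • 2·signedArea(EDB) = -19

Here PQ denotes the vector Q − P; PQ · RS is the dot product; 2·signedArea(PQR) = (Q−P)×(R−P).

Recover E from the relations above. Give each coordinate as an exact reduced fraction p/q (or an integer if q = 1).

1. E_x = -8  [2·signedArea(EDB) = -19 ∩ EC · AD = 4]
2. E_y = 1  [2·signedArea(EDB) = -19 ∩ EC · AD = 4]
   → E = (-8, 1)

E = (-8, 1)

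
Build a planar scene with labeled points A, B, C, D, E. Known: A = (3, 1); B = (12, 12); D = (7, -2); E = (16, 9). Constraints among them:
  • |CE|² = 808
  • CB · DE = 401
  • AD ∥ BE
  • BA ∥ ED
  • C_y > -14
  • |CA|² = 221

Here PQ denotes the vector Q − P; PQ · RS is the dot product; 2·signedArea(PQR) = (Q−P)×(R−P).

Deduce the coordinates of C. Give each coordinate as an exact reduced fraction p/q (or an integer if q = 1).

C = (-2, -13)

1. C_x = -2  [line -9·x + -11·y + -161 = 0 ∩ |CE|² = 808]
2. C_y = -13  [line -9·x + -11·y + -161 = 0 ∩ |CE|² = 808]
   → C = (-2, -13)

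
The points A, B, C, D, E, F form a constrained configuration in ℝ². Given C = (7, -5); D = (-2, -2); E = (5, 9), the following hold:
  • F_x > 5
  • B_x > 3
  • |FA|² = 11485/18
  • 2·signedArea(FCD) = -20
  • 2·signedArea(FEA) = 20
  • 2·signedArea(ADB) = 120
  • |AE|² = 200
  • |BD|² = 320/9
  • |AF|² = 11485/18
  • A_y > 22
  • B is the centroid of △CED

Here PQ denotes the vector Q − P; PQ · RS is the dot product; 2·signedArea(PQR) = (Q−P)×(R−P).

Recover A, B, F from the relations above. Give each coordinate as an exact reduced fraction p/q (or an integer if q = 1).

A = (3, 23)
B = (10/3, 2/3)
F = (31/6, -13/6)

1. B_x = 10/3  [B is the centroid of △CED]
2. B_y = 2/3  [B is the centroid of △CED]
   → B = (10/3, 2/3)
3. A_x = 3  [line -8/3·x + 16/3·y + -344/3 = 0 ∩ |AE|² = 200]
4. A_y = 23  [line -8/3·x + 16/3·y + -344/3 = 0 ∩ |AE|² = 200]
   → A = (3, 23)
5. F_x = 31/6  [2·signedArea(FCD) = -20 ∩ 2·signedArea(FEA) = 20]
6. F_y = -13/6  [2·signedArea(FCD) = -20 ∩ 2·signedArea(FEA) = 20]
   → F = (31/6, -13/6)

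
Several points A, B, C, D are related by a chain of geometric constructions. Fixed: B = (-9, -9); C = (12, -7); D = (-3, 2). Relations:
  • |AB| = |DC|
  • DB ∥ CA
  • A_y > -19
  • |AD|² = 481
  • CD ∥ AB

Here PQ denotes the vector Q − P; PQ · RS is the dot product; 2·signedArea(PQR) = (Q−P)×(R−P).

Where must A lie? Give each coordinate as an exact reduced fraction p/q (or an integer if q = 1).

1. A_x = 6  [CD ∥ AB ∩ DB ∥ CA]
2. A_y = -18  [CD ∥ AB ∩ DB ∥ CA]
   → A = (6, -18)

A = (6, -18)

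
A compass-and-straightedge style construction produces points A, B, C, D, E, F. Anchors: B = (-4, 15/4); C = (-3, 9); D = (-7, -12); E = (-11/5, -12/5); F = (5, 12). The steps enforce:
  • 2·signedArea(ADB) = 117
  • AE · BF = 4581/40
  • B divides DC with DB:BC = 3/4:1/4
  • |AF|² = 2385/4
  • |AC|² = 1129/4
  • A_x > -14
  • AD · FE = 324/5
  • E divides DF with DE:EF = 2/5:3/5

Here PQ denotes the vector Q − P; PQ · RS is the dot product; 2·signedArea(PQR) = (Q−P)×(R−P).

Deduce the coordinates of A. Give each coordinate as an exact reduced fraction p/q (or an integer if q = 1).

A = (-13, -9/2)

1. A_x = -13  [AD · FE = 324/5 ∩ AE · BF = 4581/40]
2. A_y = -9/2  [AD · FE = 324/5 ∩ AE · BF = 4581/40]
   → A = (-13, -9/2)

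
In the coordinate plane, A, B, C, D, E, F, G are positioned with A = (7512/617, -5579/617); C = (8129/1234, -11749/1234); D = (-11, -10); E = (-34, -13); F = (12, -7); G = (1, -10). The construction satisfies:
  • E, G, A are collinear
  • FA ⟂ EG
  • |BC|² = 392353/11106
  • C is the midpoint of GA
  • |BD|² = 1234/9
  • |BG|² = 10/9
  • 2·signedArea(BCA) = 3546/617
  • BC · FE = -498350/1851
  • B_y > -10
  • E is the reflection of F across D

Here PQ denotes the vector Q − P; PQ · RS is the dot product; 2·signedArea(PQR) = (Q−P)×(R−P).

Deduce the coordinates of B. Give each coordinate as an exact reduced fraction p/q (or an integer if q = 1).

B = (2/3, -9)

1. B_x = 2/3  [2·signedArea(BCA) = 3546/617 ∩ BC · FE = -498350/1851]
2. B_y = -9  [2·signedArea(BCA) = 3546/617 ∩ BC · FE = -498350/1851]
   → B = (2/3, -9)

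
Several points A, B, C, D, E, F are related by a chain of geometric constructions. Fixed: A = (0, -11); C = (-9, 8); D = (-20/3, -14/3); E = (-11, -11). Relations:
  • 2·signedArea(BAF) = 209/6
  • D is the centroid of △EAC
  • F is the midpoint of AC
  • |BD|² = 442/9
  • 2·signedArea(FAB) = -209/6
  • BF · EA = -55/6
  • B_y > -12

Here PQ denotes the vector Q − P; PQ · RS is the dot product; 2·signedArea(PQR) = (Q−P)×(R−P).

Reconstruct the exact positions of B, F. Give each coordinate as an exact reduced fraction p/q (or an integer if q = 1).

B = (-11/3, -11)
F = (-9/2, -3/2)

1. F_x = -9/2  [F is the midpoint of AC]
2. F_y = -3/2  [F is the midpoint of AC]
   → F = (-9/2, -3/2)
3. B_x = -11/3  [BF · EA = -55/6 ∩ 2·signedArea(BAF) = 209/6]
4. B_y = -11  [BF · EA = -55/6 ∩ 2·signedArea(BAF) = 209/6]
   → B = (-11/3, -11)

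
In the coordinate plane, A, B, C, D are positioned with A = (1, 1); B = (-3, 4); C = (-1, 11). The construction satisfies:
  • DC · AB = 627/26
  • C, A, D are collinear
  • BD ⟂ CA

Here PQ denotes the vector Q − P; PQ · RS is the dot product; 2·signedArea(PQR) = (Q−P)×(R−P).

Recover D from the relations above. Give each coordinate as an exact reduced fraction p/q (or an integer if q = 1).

D = (7/26, 121/26)

1. D_x = 7/26  [C, A, D are collinear ∩ BD ⟂ CA]
2. D_y = 121/26  [C, A, D are collinear ∩ BD ⟂ CA]
   → D = (7/26, 121/26)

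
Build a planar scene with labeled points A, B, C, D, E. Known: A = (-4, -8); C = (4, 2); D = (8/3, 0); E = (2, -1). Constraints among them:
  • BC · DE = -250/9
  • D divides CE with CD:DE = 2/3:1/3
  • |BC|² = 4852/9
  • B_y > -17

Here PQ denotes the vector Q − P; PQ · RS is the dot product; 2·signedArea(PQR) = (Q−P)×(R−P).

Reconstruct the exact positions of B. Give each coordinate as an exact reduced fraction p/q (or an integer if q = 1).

B = (-32/3, -16)

1. B_x = -32/3  [line 2/3·x + 1·y + 208/9 = 0 ∩ |BC|² = 4852/9]
2. B_y = -16  [line 2/3·x + 1·y + 208/9 = 0 ∩ |BC|² = 4852/9]
   → B = (-32/3, -16)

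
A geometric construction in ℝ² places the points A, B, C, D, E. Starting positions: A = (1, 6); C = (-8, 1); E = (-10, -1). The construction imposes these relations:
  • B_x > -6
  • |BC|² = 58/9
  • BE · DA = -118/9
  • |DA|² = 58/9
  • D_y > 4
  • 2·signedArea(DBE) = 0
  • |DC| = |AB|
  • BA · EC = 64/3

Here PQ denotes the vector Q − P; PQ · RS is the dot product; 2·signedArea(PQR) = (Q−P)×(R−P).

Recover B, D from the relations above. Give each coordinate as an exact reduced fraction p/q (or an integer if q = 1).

1. B_x = -17/3  [line -2·x + -2·y + -22/3 = 0 ∩ |BC|² = 58/9]
2. B_y = 2  [line -2·x + -2·y + -22/3 = 0 ∩ |BC|² = 58/9]
   → B = (-17/3, 2)
3. D_x = -4/3  [BE · DA = -118/9 ∩ 2·signedArea(DBE) = 0]
4. D_y = 5  [BE · DA = -118/9 ∩ 2·signedArea(DBE) = 0]
   → D = (-4/3, 5)

B = (-17/3, 2)
D = (-4/3, 5)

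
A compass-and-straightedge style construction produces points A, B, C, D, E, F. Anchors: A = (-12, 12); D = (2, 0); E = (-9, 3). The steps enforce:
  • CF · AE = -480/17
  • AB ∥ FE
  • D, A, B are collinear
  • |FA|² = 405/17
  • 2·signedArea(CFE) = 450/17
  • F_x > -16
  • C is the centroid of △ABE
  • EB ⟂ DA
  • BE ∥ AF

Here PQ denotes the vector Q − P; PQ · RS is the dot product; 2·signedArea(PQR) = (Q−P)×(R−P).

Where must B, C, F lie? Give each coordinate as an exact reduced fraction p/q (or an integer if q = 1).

B = (-99/17, 114/17)
C = (-152/17, 123/17)
F = (-258/17, 141/17)

1. B_x = -99/17  [D, A, B are collinear ∩ EB ⟂ DA]
2. B_y = 114/17  [D, A, B are collinear ∩ EB ⟂ DA]
   → B = (-99/17, 114/17)
3. C_x = -152/17  [C is the centroid of △ABE]
4. C_y = 123/17  [C is the centroid of △ABE]
   → C = (-152/17, 123/17)
5. F_x = -258/17  [AB ∥ FE ∩ BE ∥ AF]
6. F_y = 141/17  [AB ∥ FE ∩ BE ∥ AF]
   → F = (-258/17, 141/17)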